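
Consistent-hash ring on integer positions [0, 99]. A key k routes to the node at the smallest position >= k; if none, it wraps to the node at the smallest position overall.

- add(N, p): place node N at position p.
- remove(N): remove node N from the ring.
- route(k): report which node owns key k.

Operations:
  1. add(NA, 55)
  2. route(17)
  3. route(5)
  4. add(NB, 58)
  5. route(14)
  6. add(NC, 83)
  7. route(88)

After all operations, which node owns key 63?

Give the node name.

Op 1: add NA@55 -> ring=[55:NA]
Op 2: route key 17: smallest pos >= 17 is 55 -> NA
Op 3: route key 5: smallest pos >= 5 is 55 -> NA
Op 4: add NB@58 -> ring=[55:NA,58:NB]
Op 5: route key 14: smallest pos >= 14 is 55 -> NA
Op 6: add NC@83 -> ring=[55:NA,58:NB,83:NC]
Op 7: route key 88: none >= 88, wrap to smallest pos 55 -> NA
Final route key 63: smallest pos >= 63 is 83 -> NC

Answer: NC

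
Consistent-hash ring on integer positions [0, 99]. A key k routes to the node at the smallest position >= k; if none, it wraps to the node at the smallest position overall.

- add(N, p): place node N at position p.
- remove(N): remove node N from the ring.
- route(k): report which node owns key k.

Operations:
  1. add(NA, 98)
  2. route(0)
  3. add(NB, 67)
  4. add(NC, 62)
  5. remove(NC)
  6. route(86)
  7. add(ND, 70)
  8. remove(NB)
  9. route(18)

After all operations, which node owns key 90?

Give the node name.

Answer: NA

Derivation:
Op 1: add NA@98 -> ring=[98:NA]
Op 2: route key 0: smallest pos >= 0 is 98 -> NA
Op 3: add NB@67 -> ring=[67:NB,98:NA]
Op 4: add NC@62 -> ring=[62:NC,67:NB,98:NA]
Op 5: remove NC -> ring=[67:NB,98:NA]
Op 6: route key 86: smallest pos >= 86 is 98 -> NA
Op 7: add ND@70 -> ring=[67:NB,70:ND,98:NA]
Op 8: remove NB -> ring=[70:ND,98:NA]
Op 9: route key 18: smallest pos >= 18 is 70 -> ND
Final route key 90: smallest pos >= 90 is 98 -> NA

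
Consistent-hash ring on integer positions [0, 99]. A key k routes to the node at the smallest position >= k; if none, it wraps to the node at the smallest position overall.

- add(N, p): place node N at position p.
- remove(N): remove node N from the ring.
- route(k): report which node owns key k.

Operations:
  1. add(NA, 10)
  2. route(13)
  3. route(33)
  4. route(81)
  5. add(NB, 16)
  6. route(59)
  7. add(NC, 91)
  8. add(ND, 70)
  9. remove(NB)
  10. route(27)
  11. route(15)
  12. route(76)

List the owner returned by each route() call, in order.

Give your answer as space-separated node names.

Op 1: add NA@10 -> ring=[10:NA]
Op 2: route key 13: none >= 13, wrap to smallest pos 10 -> NA
Op 3: route key 33: none >= 33, wrap to smallest pos 10 -> NA
Op 4: route key 81: none >= 81, wrap to smallest pos 10 -> NA
Op 5: add NB@16 -> ring=[10:NA,16:NB]
Op 6: route key 59: none >= 59, wrap to smallest pos 10 -> NA
Op 7: add NC@91 -> ring=[10:NA,16:NB,91:NC]
Op 8: add ND@70 -> ring=[10:NA,16:NB,70:ND,91:NC]
Op 9: remove NB -> ring=[10:NA,70:ND,91:NC]
Op 10: route key 27: smallest pos >= 27 is 70 -> ND
Op 11: route key 15: smallest pos >= 15 is 70 -> ND
Op 12: route key 76: smallest pos >= 76 is 91 -> NC

Answer: NA NA NA NA ND ND NC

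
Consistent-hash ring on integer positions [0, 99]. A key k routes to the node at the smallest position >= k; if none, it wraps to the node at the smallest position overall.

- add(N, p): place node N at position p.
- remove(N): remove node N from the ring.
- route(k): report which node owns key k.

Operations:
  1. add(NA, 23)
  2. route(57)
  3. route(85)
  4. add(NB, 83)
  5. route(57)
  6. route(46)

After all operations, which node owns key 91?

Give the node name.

Op 1: add NA@23 -> ring=[23:NA]
Op 2: route key 57: none >= 57, wrap to smallest pos 23 -> NA
Op 3: route key 85: none >= 85, wrap to smallest pos 23 -> NA
Op 4: add NB@83 -> ring=[23:NA,83:NB]
Op 5: route key 57: smallest pos >= 57 is 83 -> NB
Op 6: route key 46: smallest pos >= 46 is 83 -> NB
Final route key 91: none >= 91, wrap to smallest pos 23 -> NA

Answer: NA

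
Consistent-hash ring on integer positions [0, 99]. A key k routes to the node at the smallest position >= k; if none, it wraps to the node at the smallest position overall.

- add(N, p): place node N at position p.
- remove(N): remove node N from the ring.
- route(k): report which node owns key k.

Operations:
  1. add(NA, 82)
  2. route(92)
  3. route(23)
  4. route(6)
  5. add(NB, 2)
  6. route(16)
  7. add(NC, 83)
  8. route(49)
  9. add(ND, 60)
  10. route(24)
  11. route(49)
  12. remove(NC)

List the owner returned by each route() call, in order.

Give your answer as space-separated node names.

Op 1: add NA@82 -> ring=[82:NA]
Op 2: route key 92: none >= 92, wrap to smallest pos 82 -> NA
Op 3: route key 23: smallest pos >= 23 is 82 -> NA
Op 4: route key 6: smallest pos >= 6 is 82 -> NA
Op 5: add NB@2 -> ring=[2:NB,82:NA]
Op 6: route key 16: smallest pos >= 16 is 82 -> NA
Op 7: add NC@83 -> ring=[2:NB,82:NA,83:NC]
Op 8: route key 49: smallest pos >= 49 is 82 -> NA
Op 9: add ND@60 -> ring=[2:NB,60:ND,82:NA,83:NC]
Op 10: route key 24: smallest pos >= 24 is 60 -> ND
Op 11: route key 49: smallest pos >= 49 is 60 -> ND
Op 12: remove NC -> ring=[2:NB,60:ND,82:NA]

Answer: NA NA NA NA NA ND ND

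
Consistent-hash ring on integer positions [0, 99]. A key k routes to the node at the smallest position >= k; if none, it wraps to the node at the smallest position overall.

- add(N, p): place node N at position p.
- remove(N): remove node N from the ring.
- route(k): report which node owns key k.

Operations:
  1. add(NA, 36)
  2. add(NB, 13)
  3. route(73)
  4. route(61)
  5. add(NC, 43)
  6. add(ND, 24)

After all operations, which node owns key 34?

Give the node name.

Op 1: add NA@36 -> ring=[36:NA]
Op 2: add NB@13 -> ring=[13:NB,36:NA]
Op 3: route key 73: none >= 73, wrap to smallest pos 13 -> NB
Op 4: route key 61: none >= 61, wrap to smallest pos 13 -> NB
Op 5: add NC@43 -> ring=[13:NB,36:NA,43:NC]
Op 6: add ND@24 -> ring=[13:NB,24:ND,36:NA,43:NC]
Final route key 34: smallest pos >= 34 is 36 -> NA

Answer: NA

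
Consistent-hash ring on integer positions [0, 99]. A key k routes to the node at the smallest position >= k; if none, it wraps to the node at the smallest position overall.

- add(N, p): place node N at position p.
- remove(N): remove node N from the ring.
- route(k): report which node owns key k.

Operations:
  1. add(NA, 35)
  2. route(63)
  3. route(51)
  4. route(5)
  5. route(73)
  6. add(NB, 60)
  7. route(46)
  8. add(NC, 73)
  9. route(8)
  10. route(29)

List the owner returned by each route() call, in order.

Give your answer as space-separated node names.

Answer: NA NA NA NA NB NA NA

Derivation:
Op 1: add NA@35 -> ring=[35:NA]
Op 2: route key 63: none >= 63, wrap to smallest pos 35 -> NA
Op 3: route key 51: none >= 51, wrap to smallest pos 35 -> NA
Op 4: route key 5: smallest pos >= 5 is 35 -> NA
Op 5: route key 73: none >= 73, wrap to smallest pos 35 -> NA
Op 6: add NB@60 -> ring=[35:NA,60:NB]
Op 7: route key 46: smallest pos >= 46 is 60 -> NB
Op 8: add NC@73 -> ring=[35:NA,60:NB,73:NC]
Op 9: route key 8: smallest pos >= 8 is 35 -> NA
Op 10: route key 29: smallest pos >= 29 is 35 -> NA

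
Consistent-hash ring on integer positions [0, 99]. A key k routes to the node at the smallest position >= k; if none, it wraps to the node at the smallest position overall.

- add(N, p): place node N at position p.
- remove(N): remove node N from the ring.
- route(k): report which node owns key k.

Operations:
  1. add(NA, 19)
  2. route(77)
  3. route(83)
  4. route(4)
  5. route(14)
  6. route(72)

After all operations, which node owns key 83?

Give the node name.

Answer: NA

Derivation:
Op 1: add NA@19 -> ring=[19:NA]
Op 2: route key 77: none >= 77, wrap to smallest pos 19 -> NA
Op 3: route key 83: none >= 83, wrap to smallest pos 19 -> NA
Op 4: route key 4: smallest pos >= 4 is 19 -> NA
Op 5: route key 14: smallest pos >= 14 is 19 -> NA
Op 6: route key 72: none >= 72, wrap to smallest pos 19 -> NA
Final route key 83: none >= 83, wrap to smallest pos 19 -> NA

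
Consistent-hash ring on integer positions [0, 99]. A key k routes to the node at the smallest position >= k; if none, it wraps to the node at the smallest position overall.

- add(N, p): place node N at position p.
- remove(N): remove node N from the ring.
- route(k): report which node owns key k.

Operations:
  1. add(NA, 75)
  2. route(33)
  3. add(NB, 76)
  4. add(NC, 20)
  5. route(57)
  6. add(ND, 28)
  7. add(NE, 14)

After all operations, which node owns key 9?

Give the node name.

Answer: NE

Derivation:
Op 1: add NA@75 -> ring=[75:NA]
Op 2: route key 33: smallest pos >= 33 is 75 -> NA
Op 3: add NB@76 -> ring=[75:NA,76:NB]
Op 4: add NC@20 -> ring=[20:NC,75:NA,76:NB]
Op 5: route key 57: smallest pos >= 57 is 75 -> NA
Op 6: add ND@28 -> ring=[20:NC,28:ND,75:NA,76:NB]
Op 7: add NE@14 -> ring=[14:NE,20:NC,28:ND,75:NA,76:NB]
Final route key 9: smallest pos >= 9 is 14 -> NE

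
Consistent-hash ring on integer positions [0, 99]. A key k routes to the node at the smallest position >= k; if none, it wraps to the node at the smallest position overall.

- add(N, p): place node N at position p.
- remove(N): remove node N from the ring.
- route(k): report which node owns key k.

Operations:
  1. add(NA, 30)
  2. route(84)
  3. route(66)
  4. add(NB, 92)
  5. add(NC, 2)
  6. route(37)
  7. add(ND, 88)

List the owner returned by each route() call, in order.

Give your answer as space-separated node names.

Answer: NA NA NB

Derivation:
Op 1: add NA@30 -> ring=[30:NA]
Op 2: route key 84: none >= 84, wrap to smallest pos 30 -> NA
Op 3: route key 66: none >= 66, wrap to smallest pos 30 -> NA
Op 4: add NB@92 -> ring=[30:NA,92:NB]
Op 5: add NC@2 -> ring=[2:NC,30:NA,92:NB]
Op 6: route key 37: smallest pos >= 37 is 92 -> NB
Op 7: add ND@88 -> ring=[2:NC,30:NA,88:ND,92:NB]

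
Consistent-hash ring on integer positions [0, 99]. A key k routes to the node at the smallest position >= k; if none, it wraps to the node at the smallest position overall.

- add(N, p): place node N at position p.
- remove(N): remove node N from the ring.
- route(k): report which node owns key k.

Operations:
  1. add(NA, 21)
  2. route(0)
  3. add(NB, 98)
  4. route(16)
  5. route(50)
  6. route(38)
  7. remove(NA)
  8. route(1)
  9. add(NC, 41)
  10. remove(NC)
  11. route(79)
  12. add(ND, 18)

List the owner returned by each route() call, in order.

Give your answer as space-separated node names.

Op 1: add NA@21 -> ring=[21:NA]
Op 2: route key 0: smallest pos >= 0 is 21 -> NA
Op 3: add NB@98 -> ring=[21:NA,98:NB]
Op 4: route key 16: smallest pos >= 16 is 21 -> NA
Op 5: route key 50: smallest pos >= 50 is 98 -> NB
Op 6: route key 38: smallest pos >= 38 is 98 -> NB
Op 7: remove NA -> ring=[98:NB]
Op 8: route key 1: smallest pos >= 1 is 98 -> NB
Op 9: add NC@41 -> ring=[41:NC,98:NB]
Op 10: remove NC -> ring=[98:NB]
Op 11: route key 79: smallest pos >= 79 is 98 -> NB
Op 12: add ND@18 -> ring=[18:ND,98:NB]

Answer: NA NA NB NB NB NB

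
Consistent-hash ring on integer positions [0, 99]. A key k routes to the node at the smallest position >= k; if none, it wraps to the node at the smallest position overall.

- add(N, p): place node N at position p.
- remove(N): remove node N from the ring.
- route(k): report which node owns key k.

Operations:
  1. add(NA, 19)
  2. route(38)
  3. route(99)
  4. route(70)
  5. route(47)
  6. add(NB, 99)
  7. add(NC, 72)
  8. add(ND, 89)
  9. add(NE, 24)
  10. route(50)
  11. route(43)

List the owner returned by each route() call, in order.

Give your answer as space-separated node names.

Answer: NA NA NA NA NC NC

Derivation:
Op 1: add NA@19 -> ring=[19:NA]
Op 2: route key 38: none >= 38, wrap to smallest pos 19 -> NA
Op 3: route key 99: none >= 99, wrap to smallest pos 19 -> NA
Op 4: route key 70: none >= 70, wrap to smallest pos 19 -> NA
Op 5: route key 47: none >= 47, wrap to smallest pos 19 -> NA
Op 6: add NB@99 -> ring=[19:NA,99:NB]
Op 7: add NC@72 -> ring=[19:NA,72:NC,99:NB]
Op 8: add ND@89 -> ring=[19:NA,72:NC,89:ND,99:NB]
Op 9: add NE@24 -> ring=[19:NA,24:NE,72:NC,89:ND,99:NB]
Op 10: route key 50: smallest pos >= 50 is 72 -> NC
Op 11: route key 43: smallest pos >= 43 is 72 -> NC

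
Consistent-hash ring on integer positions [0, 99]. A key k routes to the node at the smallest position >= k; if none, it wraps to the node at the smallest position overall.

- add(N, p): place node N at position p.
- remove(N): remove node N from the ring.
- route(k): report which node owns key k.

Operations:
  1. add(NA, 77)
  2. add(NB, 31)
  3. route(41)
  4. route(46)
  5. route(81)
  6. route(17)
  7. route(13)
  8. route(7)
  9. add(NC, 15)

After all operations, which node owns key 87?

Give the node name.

Answer: NC

Derivation:
Op 1: add NA@77 -> ring=[77:NA]
Op 2: add NB@31 -> ring=[31:NB,77:NA]
Op 3: route key 41: smallest pos >= 41 is 77 -> NA
Op 4: route key 46: smallest pos >= 46 is 77 -> NA
Op 5: route key 81: none >= 81, wrap to smallest pos 31 -> NB
Op 6: route key 17: smallest pos >= 17 is 31 -> NB
Op 7: route key 13: smallest pos >= 13 is 31 -> NB
Op 8: route key 7: smallest pos >= 7 is 31 -> NB
Op 9: add NC@15 -> ring=[15:NC,31:NB,77:NA]
Final route key 87: none >= 87, wrap to smallest pos 15 -> NC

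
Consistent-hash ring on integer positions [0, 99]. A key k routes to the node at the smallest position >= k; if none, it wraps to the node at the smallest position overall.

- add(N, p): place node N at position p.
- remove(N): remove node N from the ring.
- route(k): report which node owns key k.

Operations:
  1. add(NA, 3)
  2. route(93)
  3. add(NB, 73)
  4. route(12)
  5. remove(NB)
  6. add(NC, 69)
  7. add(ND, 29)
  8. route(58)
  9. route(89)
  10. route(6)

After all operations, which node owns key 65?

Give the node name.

Answer: NC

Derivation:
Op 1: add NA@3 -> ring=[3:NA]
Op 2: route key 93: none >= 93, wrap to smallest pos 3 -> NA
Op 3: add NB@73 -> ring=[3:NA,73:NB]
Op 4: route key 12: smallest pos >= 12 is 73 -> NB
Op 5: remove NB -> ring=[3:NA]
Op 6: add NC@69 -> ring=[3:NA,69:NC]
Op 7: add ND@29 -> ring=[3:NA,29:ND,69:NC]
Op 8: route key 58: smallest pos >= 58 is 69 -> NC
Op 9: route key 89: none >= 89, wrap to smallest pos 3 -> NA
Op 10: route key 6: smallest pos >= 6 is 29 -> ND
Final route key 65: smallest pos >= 65 is 69 -> NC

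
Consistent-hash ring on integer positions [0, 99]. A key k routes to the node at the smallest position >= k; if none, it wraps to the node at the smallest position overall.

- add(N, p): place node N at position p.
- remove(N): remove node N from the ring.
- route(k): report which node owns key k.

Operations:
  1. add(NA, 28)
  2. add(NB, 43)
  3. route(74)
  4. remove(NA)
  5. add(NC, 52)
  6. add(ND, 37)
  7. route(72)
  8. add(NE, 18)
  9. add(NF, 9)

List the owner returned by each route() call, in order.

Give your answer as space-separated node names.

Op 1: add NA@28 -> ring=[28:NA]
Op 2: add NB@43 -> ring=[28:NA,43:NB]
Op 3: route key 74: none >= 74, wrap to smallest pos 28 -> NA
Op 4: remove NA -> ring=[43:NB]
Op 5: add NC@52 -> ring=[43:NB,52:NC]
Op 6: add ND@37 -> ring=[37:ND,43:NB,52:NC]
Op 7: route key 72: none >= 72, wrap to smallest pos 37 -> ND
Op 8: add NE@18 -> ring=[18:NE,37:ND,43:NB,52:NC]
Op 9: add NF@9 -> ring=[9:NF,18:NE,37:ND,43:NB,52:NC]

Answer: NA ND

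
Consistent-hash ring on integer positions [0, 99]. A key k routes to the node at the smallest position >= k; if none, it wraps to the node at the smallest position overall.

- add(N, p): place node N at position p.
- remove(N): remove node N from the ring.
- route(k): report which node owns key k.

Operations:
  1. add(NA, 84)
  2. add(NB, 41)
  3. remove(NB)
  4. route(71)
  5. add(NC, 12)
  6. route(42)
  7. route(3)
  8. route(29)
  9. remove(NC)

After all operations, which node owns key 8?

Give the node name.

Answer: NA

Derivation:
Op 1: add NA@84 -> ring=[84:NA]
Op 2: add NB@41 -> ring=[41:NB,84:NA]
Op 3: remove NB -> ring=[84:NA]
Op 4: route key 71: smallest pos >= 71 is 84 -> NA
Op 5: add NC@12 -> ring=[12:NC,84:NA]
Op 6: route key 42: smallest pos >= 42 is 84 -> NA
Op 7: route key 3: smallest pos >= 3 is 12 -> NC
Op 8: route key 29: smallest pos >= 29 is 84 -> NA
Op 9: remove NC -> ring=[84:NA]
Final route key 8: smallest pos >= 8 is 84 -> NA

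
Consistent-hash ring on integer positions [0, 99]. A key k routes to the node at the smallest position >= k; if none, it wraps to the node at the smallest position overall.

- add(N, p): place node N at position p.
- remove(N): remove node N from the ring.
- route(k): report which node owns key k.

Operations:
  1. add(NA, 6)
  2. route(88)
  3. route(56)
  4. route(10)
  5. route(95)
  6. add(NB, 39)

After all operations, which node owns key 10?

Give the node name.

Op 1: add NA@6 -> ring=[6:NA]
Op 2: route key 88: none >= 88, wrap to smallest pos 6 -> NA
Op 3: route key 56: none >= 56, wrap to smallest pos 6 -> NA
Op 4: route key 10: none >= 10, wrap to smallest pos 6 -> NA
Op 5: route key 95: none >= 95, wrap to smallest pos 6 -> NA
Op 6: add NB@39 -> ring=[6:NA,39:NB]
Final route key 10: smallest pos >= 10 is 39 -> NB

Answer: NB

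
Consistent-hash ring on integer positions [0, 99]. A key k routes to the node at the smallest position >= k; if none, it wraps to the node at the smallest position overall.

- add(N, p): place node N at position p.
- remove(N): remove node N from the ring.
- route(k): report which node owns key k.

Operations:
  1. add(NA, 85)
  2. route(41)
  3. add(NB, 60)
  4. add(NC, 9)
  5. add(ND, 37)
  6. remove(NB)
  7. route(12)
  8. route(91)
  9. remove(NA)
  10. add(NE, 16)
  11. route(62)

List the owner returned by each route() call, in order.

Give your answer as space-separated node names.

Answer: NA ND NC NC

Derivation:
Op 1: add NA@85 -> ring=[85:NA]
Op 2: route key 41: smallest pos >= 41 is 85 -> NA
Op 3: add NB@60 -> ring=[60:NB,85:NA]
Op 4: add NC@9 -> ring=[9:NC,60:NB,85:NA]
Op 5: add ND@37 -> ring=[9:NC,37:ND,60:NB,85:NA]
Op 6: remove NB -> ring=[9:NC,37:ND,85:NA]
Op 7: route key 12: smallest pos >= 12 is 37 -> ND
Op 8: route key 91: none >= 91, wrap to smallest pos 9 -> NC
Op 9: remove NA -> ring=[9:NC,37:ND]
Op 10: add NE@16 -> ring=[9:NC,16:NE,37:ND]
Op 11: route key 62: none >= 62, wrap to smallest pos 9 -> NC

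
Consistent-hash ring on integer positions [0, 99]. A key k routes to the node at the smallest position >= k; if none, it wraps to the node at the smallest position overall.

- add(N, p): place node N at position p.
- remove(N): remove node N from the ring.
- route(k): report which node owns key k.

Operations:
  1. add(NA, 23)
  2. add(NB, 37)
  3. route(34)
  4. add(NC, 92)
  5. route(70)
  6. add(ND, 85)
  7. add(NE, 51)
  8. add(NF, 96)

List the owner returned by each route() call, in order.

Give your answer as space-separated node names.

Op 1: add NA@23 -> ring=[23:NA]
Op 2: add NB@37 -> ring=[23:NA,37:NB]
Op 3: route key 34: smallest pos >= 34 is 37 -> NB
Op 4: add NC@92 -> ring=[23:NA,37:NB,92:NC]
Op 5: route key 70: smallest pos >= 70 is 92 -> NC
Op 6: add ND@85 -> ring=[23:NA,37:NB,85:ND,92:NC]
Op 7: add NE@51 -> ring=[23:NA,37:NB,51:NE,85:ND,92:NC]
Op 8: add NF@96 -> ring=[23:NA,37:NB,51:NE,85:ND,92:NC,96:NF]

Answer: NB NC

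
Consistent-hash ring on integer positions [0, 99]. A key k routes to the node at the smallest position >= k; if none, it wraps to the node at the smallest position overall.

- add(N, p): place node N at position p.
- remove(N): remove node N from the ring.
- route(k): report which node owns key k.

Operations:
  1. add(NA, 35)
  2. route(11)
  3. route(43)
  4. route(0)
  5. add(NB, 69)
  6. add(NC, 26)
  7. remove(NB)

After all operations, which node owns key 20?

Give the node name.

Op 1: add NA@35 -> ring=[35:NA]
Op 2: route key 11: smallest pos >= 11 is 35 -> NA
Op 3: route key 43: none >= 43, wrap to smallest pos 35 -> NA
Op 4: route key 0: smallest pos >= 0 is 35 -> NA
Op 5: add NB@69 -> ring=[35:NA,69:NB]
Op 6: add NC@26 -> ring=[26:NC,35:NA,69:NB]
Op 7: remove NB -> ring=[26:NC,35:NA]
Final route key 20: smallest pos >= 20 is 26 -> NC

Answer: NC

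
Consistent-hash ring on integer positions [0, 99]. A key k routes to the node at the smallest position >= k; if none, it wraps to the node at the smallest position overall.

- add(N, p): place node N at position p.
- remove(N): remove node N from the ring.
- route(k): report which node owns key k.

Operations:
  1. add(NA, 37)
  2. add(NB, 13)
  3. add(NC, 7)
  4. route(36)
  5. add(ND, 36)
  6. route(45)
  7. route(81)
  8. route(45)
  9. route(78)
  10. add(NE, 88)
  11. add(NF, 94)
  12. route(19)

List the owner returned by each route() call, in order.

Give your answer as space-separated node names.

Op 1: add NA@37 -> ring=[37:NA]
Op 2: add NB@13 -> ring=[13:NB,37:NA]
Op 3: add NC@7 -> ring=[7:NC,13:NB,37:NA]
Op 4: route key 36: smallest pos >= 36 is 37 -> NA
Op 5: add ND@36 -> ring=[7:NC,13:NB,36:ND,37:NA]
Op 6: route key 45: none >= 45, wrap to smallest pos 7 -> NC
Op 7: route key 81: none >= 81, wrap to smallest pos 7 -> NC
Op 8: route key 45: none >= 45, wrap to smallest pos 7 -> NC
Op 9: route key 78: none >= 78, wrap to smallest pos 7 -> NC
Op 10: add NE@88 -> ring=[7:NC,13:NB,36:ND,37:NA,88:NE]
Op 11: add NF@94 -> ring=[7:NC,13:NB,36:ND,37:NA,88:NE,94:NF]
Op 12: route key 19: smallest pos >= 19 is 36 -> ND

Answer: NA NC NC NC NC ND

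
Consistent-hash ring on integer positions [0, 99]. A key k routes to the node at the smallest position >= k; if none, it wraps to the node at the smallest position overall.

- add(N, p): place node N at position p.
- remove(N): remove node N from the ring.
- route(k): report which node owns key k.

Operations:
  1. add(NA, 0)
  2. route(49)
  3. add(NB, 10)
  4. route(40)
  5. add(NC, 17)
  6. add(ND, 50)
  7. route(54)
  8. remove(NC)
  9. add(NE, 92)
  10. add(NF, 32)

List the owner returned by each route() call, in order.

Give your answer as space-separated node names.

Answer: NA NA NA

Derivation:
Op 1: add NA@0 -> ring=[0:NA]
Op 2: route key 49: none >= 49, wrap to smallest pos 0 -> NA
Op 3: add NB@10 -> ring=[0:NA,10:NB]
Op 4: route key 40: none >= 40, wrap to smallest pos 0 -> NA
Op 5: add NC@17 -> ring=[0:NA,10:NB,17:NC]
Op 6: add ND@50 -> ring=[0:NA,10:NB,17:NC,50:ND]
Op 7: route key 54: none >= 54, wrap to smallest pos 0 -> NA
Op 8: remove NC -> ring=[0:NA,10:NB,50:ND]
Op 9: add NE@92 -> ring=[0:NA,10:NB,50:ND,92:NE]
Op 10: add NF@32 -> ring=[0:NA,10:NB,32:NF,50:ND,92:NE]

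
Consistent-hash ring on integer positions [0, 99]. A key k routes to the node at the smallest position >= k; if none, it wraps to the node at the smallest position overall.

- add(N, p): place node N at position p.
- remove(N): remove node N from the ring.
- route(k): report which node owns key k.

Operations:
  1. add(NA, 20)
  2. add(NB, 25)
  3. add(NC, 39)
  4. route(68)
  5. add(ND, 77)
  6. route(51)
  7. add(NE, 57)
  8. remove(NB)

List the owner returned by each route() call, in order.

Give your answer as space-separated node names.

Op 1: add NA@20 -> ring=[20:NA]
Op 2: add NB@25 -> ring=[20:NA,25:NB]
Op 3: add NC@39 -> ring=[20:NA,25:NB,39:NC]
Op 4: route key 68: none >= 68, wrap to smallest pos 20 -> NA
Op 5: add ND@77 -> ring=[20:NA,25:NB,39:NC,77:ND]
Op 6: route key 51: smallest pos >= 51 is 77 -> ND
Op 7: add NE@57 -> ring=[20:NA,25:NB,39:NC,57:NE,77:ND]
Op 8: remove NB -> ring=[20:NA,39:NC,57:NE,77:ND]

Answer: NA ND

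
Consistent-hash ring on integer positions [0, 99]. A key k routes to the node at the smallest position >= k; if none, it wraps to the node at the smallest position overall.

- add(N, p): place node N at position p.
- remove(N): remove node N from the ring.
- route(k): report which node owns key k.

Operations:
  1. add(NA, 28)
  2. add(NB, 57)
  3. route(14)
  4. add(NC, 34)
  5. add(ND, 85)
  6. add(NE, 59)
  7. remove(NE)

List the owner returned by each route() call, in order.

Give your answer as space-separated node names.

Answer: NA

Derivation:
Op 1: add NA@28 -> ring=[28:NA]
Op 2: add NB@57 -> ring=[28:NA,57:NB]
Op 3: route key 14: smallest pos >= 14 is 28 -> NA
Op 4: add NC@34 -> ring=[28:NA,34:NC,57:NB]
Op 5: add ND@85 -> ring=[28:NA,34:NC,57:NB,85:ND]
Op 6: add NE@59 -> ring=[28:NA,34:NC,57:NB,59:NE,85:ND]
Op 7: remove NE -> ring=[28:NA,34:NC,57:NB,85:ND]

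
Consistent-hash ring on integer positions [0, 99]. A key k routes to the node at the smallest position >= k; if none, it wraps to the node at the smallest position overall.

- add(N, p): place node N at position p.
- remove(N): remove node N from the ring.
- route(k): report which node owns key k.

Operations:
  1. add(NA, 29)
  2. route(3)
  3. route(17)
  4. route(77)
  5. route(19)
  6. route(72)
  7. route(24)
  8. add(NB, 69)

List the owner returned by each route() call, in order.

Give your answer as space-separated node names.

Answer: NA NA NA NA NA NA

Derivation:
Op 1: add NA@29 -> ring=[29:NA]
Op 2: route key 3: smallest pos >= 3 is 29 -> NA
Op 3: route key 17: smallest pos >= 17 is 29 -> NA
Op 4: route key 77: none >= 77, wrap to smallest pos 29 -> NA
Op 5: route key 19: smallest pos >= 19 is 29 -> NA
Op 6: route key 72: none >= 72, wrap to smallest pos 29 -> NA
Op 7: route key 24: smallest pos >= 24 is 29 -> NA
Op 8: add NB@69 -> ring=[29:NA,69:NB]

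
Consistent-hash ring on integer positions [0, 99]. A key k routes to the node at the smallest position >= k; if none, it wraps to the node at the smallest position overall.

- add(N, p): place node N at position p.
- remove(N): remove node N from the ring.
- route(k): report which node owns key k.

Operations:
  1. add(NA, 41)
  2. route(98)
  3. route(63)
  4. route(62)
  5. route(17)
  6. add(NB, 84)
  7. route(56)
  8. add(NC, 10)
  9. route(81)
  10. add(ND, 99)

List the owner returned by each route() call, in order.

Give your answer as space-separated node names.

Answer: NA NA NA NA NB NB

Derivation:
Op 1: add NA@41 -> ring=[41:NA]
Op 2: route key 98: none >= 98, wrap to smallest pos 41 -> NA
Op 3: route key 63: none >= 63, wrap to smallest pos 41 -> NA
Op 4: route key 62: none >= 62, wrap to smallest pos 41 -> NA
Op 5: route key 17: smallest pos >= 17 is 41 -> NA
Op 6: add NB@84 -> ring=[41:NA,84:NB]
Op 7: route key 56: smallest pos >= 56 is 84 -> NB
Op 8: add NC@10 -> ring=[10:NC,41:NA,84:NB]
Op 9: route key 81: smallest pos >= 81 is 84 -> NB
Op 10: add ND@99 -> ring=[10:NC,41:NA,84:NB,99:ND]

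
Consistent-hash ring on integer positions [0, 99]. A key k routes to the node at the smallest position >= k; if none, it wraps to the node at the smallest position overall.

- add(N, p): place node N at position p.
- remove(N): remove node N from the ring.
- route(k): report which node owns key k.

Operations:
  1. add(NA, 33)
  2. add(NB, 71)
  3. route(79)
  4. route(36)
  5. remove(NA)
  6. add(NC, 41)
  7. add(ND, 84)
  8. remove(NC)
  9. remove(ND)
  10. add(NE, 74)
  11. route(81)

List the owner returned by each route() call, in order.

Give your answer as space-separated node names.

Answer: NA NB NB

Derivation:
Op 1: add NA@33 -> ring=[33:NA]
Op 2: add NB@71 -> ring=[33:NA,71:NB]
Op 3: route key 79: none >= 79, wrap to smallest pos 33 -> NA
Op 4: route key 36: smallest pos >= 36 is 71 -> NB
Op 5: remove NA -> ring=[71:NB]
Op 6: add NC@41 -> ring=[41:NC,71:NB]
Op 7: add ND@84 -> ring=[41:NC,71:NB,84:ND]
Op 8: remove NC -> ring=[71:NB,84:ND]
Op 9: remove ND -> ring=[71:NB]
Op 10: add NE@74 -> ring=[71:NB,74:NE]
Op 11: route key 81: none >= 81, wrap to smallest pos 71 -> NB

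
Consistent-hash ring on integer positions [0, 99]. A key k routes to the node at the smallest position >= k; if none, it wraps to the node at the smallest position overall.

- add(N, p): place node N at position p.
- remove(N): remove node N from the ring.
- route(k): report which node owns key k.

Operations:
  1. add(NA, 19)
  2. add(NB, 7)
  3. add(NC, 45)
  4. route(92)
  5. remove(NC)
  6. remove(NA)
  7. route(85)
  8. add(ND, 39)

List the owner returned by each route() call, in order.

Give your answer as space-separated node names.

Answer: NB NB

Derivation:
Op 1: add NA@19 -> ring=[19:NA]
Op 2: add NB@7 -> ring=[7:NB,19:NA]
Op 3: add NC@45 -> ring=[7:NB,19:NA,45:NC]
Op 4: route key 92: none >= 92, wrap to smallest pos 7 -> NB
Op 5: remove NC -> ring=[7:NB,19:NA]
Op 6: remove NA -> ring=[7:NB]
Op 7: route key 85: none >= 85, wrap to smallest pos 7 -> NB
Op 8: add ND@39 -> ring=[7:NB,39:ND]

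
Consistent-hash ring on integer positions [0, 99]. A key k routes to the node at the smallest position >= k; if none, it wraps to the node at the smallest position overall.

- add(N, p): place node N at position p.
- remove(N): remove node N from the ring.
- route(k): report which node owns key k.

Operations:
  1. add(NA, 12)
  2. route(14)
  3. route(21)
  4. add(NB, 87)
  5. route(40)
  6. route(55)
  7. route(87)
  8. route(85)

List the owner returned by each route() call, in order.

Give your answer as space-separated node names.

Answer: NA NA NB NB NB NB

Derivation:
Op 1: add NA@12 -> ring=[12:NA]
Op 2: route key 14: none >= 14, wrap to smallest pos 12 -> NA
Op 3: route key 21: none >= 21, wrap to smallest pos 12 -> NA
Op 4: add NB@87 -> ring=[12:NA,87:NB]
Op 5: route key 40: smallest pos >= 40 is 87 -> NB
Op 6: route key 55: smallest pos >= 55 is 87 -> NB
Op 7: route key 87: smallest pos >= 87 is 87 -> NB
Op 8: route key 85: smallest pos >= 85 is 87 -> NB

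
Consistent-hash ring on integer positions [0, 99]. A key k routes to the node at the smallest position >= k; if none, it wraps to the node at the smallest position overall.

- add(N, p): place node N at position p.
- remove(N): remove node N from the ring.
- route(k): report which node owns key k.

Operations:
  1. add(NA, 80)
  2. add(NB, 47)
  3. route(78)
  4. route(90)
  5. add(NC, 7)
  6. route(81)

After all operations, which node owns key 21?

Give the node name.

Answer: NB

Derivation:
Op 1: add NA@80 -> ring=[80:NA]
Op 2: add NB@47 -> ring=[47:NB,80:NA]
Op 3: route key 78: smallest pos >= 78 is 80 -> NA
Op 4: route key 90: none >= 90, wrap to smallest pos 47 -> NB
Op 5: add NC@7 -> ring=[7:NC,47:NB,80:NA]
Op 6: route key 81: none >= 81, wrap to smallest pos 7 -> NC
Final route key 21: smallest pos >= 21 is 47 -> NB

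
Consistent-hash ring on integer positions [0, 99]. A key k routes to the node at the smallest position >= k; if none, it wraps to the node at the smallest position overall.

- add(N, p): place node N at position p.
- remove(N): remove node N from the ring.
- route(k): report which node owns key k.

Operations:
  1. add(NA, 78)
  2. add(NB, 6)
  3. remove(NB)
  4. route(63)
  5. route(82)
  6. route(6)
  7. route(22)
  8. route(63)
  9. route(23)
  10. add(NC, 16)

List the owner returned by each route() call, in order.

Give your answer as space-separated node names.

Op 1: add NA@78 -> ring=[78:NA]
Op 2: add NB@6 -> ring=[6:NB,78:NA]
Op 3: remove NB -> ring=[78:NA]
Op 4: route key 63: smallest pos >= 63 is 78 -> NA
Op 5: route key 82: none >= 82, wrap to smallest pos 78 -> NA
Op 6: route key 6: smallest pos >= 6 is 78 -> NA
Op 7: route key 22: smallest pos >= 22 is 78 -> NA
Op 8: route key 63: smallest pos >= 63 is 78 -> NA
Op 9: route key 23: smallest pos >= 23 is 78 -> NA
Op 10: add NC@16 -> ring=[16:NC,78:NA]

Answer: NA NA NA NA NA NA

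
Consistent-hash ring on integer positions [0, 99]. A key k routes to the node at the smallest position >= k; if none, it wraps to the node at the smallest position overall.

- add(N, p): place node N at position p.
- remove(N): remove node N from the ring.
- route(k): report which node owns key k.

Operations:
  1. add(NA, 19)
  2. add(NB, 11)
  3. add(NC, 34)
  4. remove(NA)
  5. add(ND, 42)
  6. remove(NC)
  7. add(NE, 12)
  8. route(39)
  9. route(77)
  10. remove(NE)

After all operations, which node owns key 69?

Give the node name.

Op 1: add NA@19 -> ring=[19:NA]
Op 2: add NB@11 -> ring=[11:NB,19:NA]
Op 3: add NC@34 -> ring=[11:NB,19:NA,34:NC]
Op 4: remove NA -> ring=[11:NB,34:NC]
Op 5: add ND@42 -> ring=[11:NB,34:NC,42:ND]
Op 6: remove NC -> ring=[11:NB,42:ND]
Op 7: add NE@12 -> ring=[11:NB,12:NE,42:ND]
Op 8: route key 39: smallest pos >= 39 is 42 -> ND
Op 9: route key 77: none >= 77, wrap to smallest pos 11 -> NB
Op 10: remove NE -> ring=[11:NB,42:ND]
Final route key 69: none >= 69, wrap to smallest pos 11 -> NB

Answer: NB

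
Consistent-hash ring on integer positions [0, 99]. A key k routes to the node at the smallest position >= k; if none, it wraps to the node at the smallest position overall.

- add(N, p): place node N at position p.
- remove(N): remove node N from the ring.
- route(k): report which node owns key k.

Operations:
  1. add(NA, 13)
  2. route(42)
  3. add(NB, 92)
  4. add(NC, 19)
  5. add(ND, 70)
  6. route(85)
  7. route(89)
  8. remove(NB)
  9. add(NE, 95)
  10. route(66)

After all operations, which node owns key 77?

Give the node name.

Answer: NE

Derivation:
Op 1: add NA@13 -> ring=[13:NA]
Op 2: route key 42: none >= 42, wrap to smallest pos 13 -> NA
Op 3: add NB@92 -> ring=[13:NA,92:NB]
Op 4: add NC@19 -> ring=[13:NA,19:NC,92:NB]
Op 5: add ND@70 -> ring=[13:NA,19:NC,70:ND,92:NB]
Op 6: route key 85: smallest pos >= 85 is 92 -> NB
Op 7: route key 89: smallest pos >= 89 is 92 -> NB
Op 8: remove NB -> ring=[13:NA,19:NC,70:ND]
Op 9: add NE@95 -> ring=[13:NA,19:NC,70:ND,95:NE]
Op 10: route key 66: smallest pos >= 66 is 70 -> ND
Final route key 77: smallest pos >= 77 is 95 -> NE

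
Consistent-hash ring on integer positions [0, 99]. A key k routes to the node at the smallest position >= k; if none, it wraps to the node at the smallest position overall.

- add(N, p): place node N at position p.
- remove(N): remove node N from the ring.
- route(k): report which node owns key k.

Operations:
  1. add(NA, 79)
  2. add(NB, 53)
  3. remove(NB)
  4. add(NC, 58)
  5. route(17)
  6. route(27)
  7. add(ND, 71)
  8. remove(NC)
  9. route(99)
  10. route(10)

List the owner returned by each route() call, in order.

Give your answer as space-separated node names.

Answer: NC NC ND ND

Derivation:
Op 1: add NA@79 -> ring=[79:NA]
Op 2: add NB@53 -> ring=[53:NB,79:NA]
Op 3: remove NB -> ring=[79:NA]
Op 4: add NC@58 -> ring=[58:NC,79:NA]
Op 5: route key 17: smallest pos >= 17 is 58 -> NC
Op 6: route key 27: smallest pos >= 27 is 58 -> NC
Op 7: add ND@71 -> ring=[58:NC,71:ND,79:NA]
Op 8: remove NC -> ring=[71:ND,79:NA]
Op 9: route key 99: none >= 99, wrap to smallest pos 71 -> ND
Op 10: route key 10: smallest pos >= 10 is 71 -> ND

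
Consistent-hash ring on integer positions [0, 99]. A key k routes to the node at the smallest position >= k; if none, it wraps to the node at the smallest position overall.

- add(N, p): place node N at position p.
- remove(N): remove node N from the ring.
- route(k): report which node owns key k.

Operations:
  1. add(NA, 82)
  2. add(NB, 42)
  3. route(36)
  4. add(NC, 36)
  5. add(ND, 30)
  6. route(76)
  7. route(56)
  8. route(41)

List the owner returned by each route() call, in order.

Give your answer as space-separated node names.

Answer: NB NA NA NB

Derivation:
Op 1: add NA@82 -> ring=[82:NA]
Op 2: add NB@42 -> ring=[42:NB,82:NA]
Op 3: route key 36: smallest pos >= 36 is 42 -> NB
Op 4: add NC@36 -> ring=[36:NC,42:NB,82:NA]
Op 5: add ND@30 -> ring=[30:ND,36:NC,42:NB,82:NA]
Op 6: route key 76: smallest pos >= 76 is 82 -> NA
Op 7: route key 56: smallest pos >= 56 is 82 -> NA
Op 8: route key 41: smallest pos >= 41 is 42 -> NB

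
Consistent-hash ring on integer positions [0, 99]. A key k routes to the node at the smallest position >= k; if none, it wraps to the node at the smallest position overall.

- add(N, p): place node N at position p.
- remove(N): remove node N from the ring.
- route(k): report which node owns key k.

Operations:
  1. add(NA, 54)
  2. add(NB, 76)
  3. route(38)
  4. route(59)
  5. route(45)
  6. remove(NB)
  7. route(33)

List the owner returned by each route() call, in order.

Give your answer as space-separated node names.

Op 1: add NA@54 -> ring=[54:NA]
Op 2: add NB@76 -> ring=[54:NA,76:NB]
Op 3: route key 38: smallest pos >= 38 is 54 -> NA
Op 4: route key 59: smallest pos >= 59 is 76 -> NB
Op 5: route key 45: smallest pos >= 45 is 54 -> NA
Op 6: remove NB -> ring=[54:NA]
Op 7: route key 33: smallest pos >= 33 is 54 -> NA

Answer: NA NB NA NA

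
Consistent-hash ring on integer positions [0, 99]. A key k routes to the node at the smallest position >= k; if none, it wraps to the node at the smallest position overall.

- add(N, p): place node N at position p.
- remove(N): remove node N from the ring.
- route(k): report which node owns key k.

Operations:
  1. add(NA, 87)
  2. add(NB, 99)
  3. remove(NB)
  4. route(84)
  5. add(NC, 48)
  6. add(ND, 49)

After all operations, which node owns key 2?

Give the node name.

Answer: NC

Derivation:
Op 1: add NA@87 -> ring=[87:NA]
Op 2: add NB@99 -> ring=[87:NA,99:NB]
Op 3: remove NB -> ring=[87:NA]
Op 4: route key 84: smallest pos >= 84 is 87 -> NA
Op 5: add NC@48 -> ring=[48:NC,87:NA]
Op 6: add ND@49 -> ring=[48:NC,49:ND,87:NA]
Final route key 2: smallest pos >= 2 is 48 -> NC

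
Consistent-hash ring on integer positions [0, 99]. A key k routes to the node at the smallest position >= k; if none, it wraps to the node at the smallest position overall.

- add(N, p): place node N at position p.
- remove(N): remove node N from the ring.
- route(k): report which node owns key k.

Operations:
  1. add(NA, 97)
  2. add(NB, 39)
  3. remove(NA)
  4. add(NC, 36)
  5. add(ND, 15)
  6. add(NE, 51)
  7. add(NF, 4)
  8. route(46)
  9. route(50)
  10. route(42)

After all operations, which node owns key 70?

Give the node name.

Op 1: add NA@97 -> ring=[97:NA]
Op 2: add NB@39 -> ring=[39:NB,97:NA]
Op 3: remove NA -> ring=[39:NB]
Op 4: add NC@36 -> ring=[36:NC,39:NB]
Op 5: add ND@15 -> ring=[15:ND,36:NC,39:NB]
Op 6: add NE@51 -> ring=[15:ND,36:NC,39:NB,51:NE]
Op 7: add NF@4 -> ring=[4:NF,15:ND,36:NC,39:NB,51:NE]
Op 8: route key 46: smallest pos >= 46 is 51 -> NE
Op 9: route key 50: smallest pos >= 50 is 51 -> NE
Op 10: route key 42: smallest pos >= 42 is 51 -> NE
Final route key 70: none >= 70, wrap to smallest pos 4 -> NF

Answer: NF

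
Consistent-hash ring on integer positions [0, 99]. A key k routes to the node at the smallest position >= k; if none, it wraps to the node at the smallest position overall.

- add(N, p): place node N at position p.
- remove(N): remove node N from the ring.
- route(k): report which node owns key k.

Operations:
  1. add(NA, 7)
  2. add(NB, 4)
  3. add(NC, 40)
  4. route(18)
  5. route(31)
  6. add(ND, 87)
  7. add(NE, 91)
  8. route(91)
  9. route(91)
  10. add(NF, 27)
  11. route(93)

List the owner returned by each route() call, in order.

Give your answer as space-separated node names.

Answer: NC NC NE NE NB

Derivation:
Op 1: add NA@7 -> ring=[7:NA]
Op 2: add NB@4 -> ring=[4:NB,7:NA]
Op 3: add NC@40 -> ring=[4:NB,7:NA,40:NC]
Op 4: route key 18: smallest pos >= 18 is 40 -> NC
Op 5: route key 31: smallest pos >= 31 is 40 -> NC
Op 6: add ND@87 -> ring=[4:NB,7:NA,40:NC,87:ND]
Op 7: add NE@91 -> ring=[4:NB,7:NA,40:NC,87:ND,91:NE]
Op 8: route key 91: smallest pos >= 91 is 91 -> NE
Op 9: route key 91: smallest pos >= 91 is 91 -> NE
Op 10: add NF@27 -> ring=[4:NB,7:NA,27:NF,40:NC,87:ND,91:NE]
Op 11: route key 93: none >= 93, wrap to smallest pos 4 -> NB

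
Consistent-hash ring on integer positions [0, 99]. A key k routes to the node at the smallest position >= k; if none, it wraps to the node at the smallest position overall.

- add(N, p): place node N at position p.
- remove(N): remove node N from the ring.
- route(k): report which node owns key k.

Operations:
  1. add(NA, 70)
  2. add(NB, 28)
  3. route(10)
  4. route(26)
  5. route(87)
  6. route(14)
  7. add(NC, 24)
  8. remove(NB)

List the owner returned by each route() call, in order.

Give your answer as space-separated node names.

Op 1: add NA@70 -> ring=[70:NA]
Op 2: add NB@28 -> ring=[28:NB,70:NA]
Op 3: route key 10: smallest pos >= 10 is 28 -> NB
Op 4: route key 26: smallest pos >= 26 is 28 -> NB
Op 5: route key 87: none >= 87, wrap to smallest pos 28 -> NB
Op 6: route key 14: smallest pos >= 14 is 28 -> NB
Op 7: add NC@24 -> ring=[24:NC,28:NB,70:NA]
Op 8: remove NB -> ring=[24:NC,70:NA]

Answer: NB NB NB NB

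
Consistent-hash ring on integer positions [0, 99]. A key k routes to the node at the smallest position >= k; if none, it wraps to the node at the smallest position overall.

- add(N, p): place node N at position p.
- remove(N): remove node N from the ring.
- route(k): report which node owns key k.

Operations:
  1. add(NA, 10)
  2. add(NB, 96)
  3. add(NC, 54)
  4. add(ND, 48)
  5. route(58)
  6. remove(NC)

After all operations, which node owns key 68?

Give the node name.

Answer: NB

Derivation:
Op 1: add NA@10 -> ring=[10:NA]
Op 2: add NB@96 -> ring=[10:NA,96:NB]
Op 3: add NC@54 -> ring=[10:NA,54:NC,96:NB]
Op 4: add ND@48 -> ring=[10:NA,48:ND,54:NC,96:NB]
Op 5: route key 58: smallest pos >= 58 is 96 -> NB
Op 6: remove NC -> ring=[10:NA,48:ND,96:NB]
Final route key 68: smallest pos >= 68 is 96 -> NB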